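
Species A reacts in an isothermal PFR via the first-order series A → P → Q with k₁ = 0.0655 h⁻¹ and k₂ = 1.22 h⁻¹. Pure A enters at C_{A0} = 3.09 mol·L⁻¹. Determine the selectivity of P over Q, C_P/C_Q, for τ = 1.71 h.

The intermediate concentration in a first-order A→B→C sequence is C_P = k₁C_{A0}(e^(−k₁τ) − e^(−k₂τ))/(k₂−k₁).
e^(−k₁τ) = e^(−0.0655×1.71) = e^(−0.1120) = 0.8940; e^(−k₂τ) = e^(−2.086) = 0.1242.
C_P = 0.0655×3.09/(1.22−0.0655) × (0.8940−0.1242) = 0.1753×0.7699 = 0.1350 mol·L⁻¹.
C_A = C_{A0}e^(−k₁τ) = 2.763 mol·L⁻¹, so C_Q = C_{A0}−C_A−C_P = 0.1924 mol·L⁻¹; C_P/C_Q = 0.701.

0.701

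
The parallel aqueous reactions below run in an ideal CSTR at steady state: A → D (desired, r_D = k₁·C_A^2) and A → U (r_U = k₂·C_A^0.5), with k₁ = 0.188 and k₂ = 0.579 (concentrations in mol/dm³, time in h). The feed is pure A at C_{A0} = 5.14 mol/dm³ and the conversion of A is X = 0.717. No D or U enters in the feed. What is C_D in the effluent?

1.34 mol/dm³

Exit C_A = C_{A0}(1−X) = 5.14×0.283 = 1.455 mol/dm³.
In a CSTR the entire volume is at exit conditions, so r_D = 0.188×1.455^2 = 0.3978 and r_U = 0.579×1.455^0.5 = 0.6983.
Fraction of consumed A going to D: r_D/(r_D+r_U) = 0.3629.
C_D = 0.3629·C_{A0}·X = 0.3629×5.14×0.717 = 1.34 mol/dm³.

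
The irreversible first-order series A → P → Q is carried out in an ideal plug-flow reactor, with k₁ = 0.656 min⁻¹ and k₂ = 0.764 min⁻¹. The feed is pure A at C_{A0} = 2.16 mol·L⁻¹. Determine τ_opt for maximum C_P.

For first-order series the maximum of C_P occurs at τ_opt = ln(k₂/k₁)/(k₂−k₁).
= ln(0.764/0.656)/(0.764−0.656) = ln(1.165)/0.1080 = 0.1524/0.1080 = 1.41 min.

1.41 min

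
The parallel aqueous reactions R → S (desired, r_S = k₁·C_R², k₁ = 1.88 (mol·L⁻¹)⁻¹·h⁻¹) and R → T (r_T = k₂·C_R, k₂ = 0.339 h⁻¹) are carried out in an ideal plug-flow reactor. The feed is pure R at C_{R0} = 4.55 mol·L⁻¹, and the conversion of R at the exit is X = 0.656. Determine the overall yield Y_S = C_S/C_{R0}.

C_R = C_{R0}(1−X) = 1.565 mol·L⁻¹.
Along a PFR/batch, dC_T/dC_R = −r_T/(r_S+r_T) = −k₂/(k₂+k₁·C_R).
Integrating from C_{R0} to C_R: C_T = (0.339/1.88)·ln[(0.339+1.88·4.55)/(0.339+1.88·1.57)] = 0.1803·ln(8.893/3.282) = 0.1798 mol·L⁻¹.
Then C_S = (C_{R0}−C_R) − C_T = 2.985 − 0.1798 = 2.805 mol·L⁻¹.
Y_S = C_S/C_{R0} = 2.805/4.55 = 0.616.

0.616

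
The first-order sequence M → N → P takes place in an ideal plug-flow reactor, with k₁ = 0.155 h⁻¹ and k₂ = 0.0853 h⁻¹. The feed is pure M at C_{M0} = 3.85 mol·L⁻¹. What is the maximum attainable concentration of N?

1.85 mol·L⁻¹

At the optimum, C_{N,max}/C_{M0} = (k₁/k₂)^[k₂/(k₂−k₁)].
= (0.155/0.0853)^(0.0853/(0.0853−0.155)) = (1.817)^(-1.224) = 0.4815.
C_{N,max} = 0.4815×3.85 = 1.85 mol·L⁻¹.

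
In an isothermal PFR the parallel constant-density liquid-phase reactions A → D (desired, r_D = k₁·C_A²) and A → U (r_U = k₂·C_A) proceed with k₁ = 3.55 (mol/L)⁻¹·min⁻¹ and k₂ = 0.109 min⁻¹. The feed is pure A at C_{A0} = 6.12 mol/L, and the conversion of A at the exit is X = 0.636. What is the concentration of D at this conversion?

3.86 mol/L

C_A = C_{A0}(1−X) = 2.228 mol/L.
Along a PFR/batch, dC_U/dC_A = −r_U/(r_D+r_U) = −k₂/(k₂+k₁·C_A).
Integrating from C_{A0} to C_A: C_U = (0.109/3.55)·ln[(0.109+3.55·6.12)/(0.109+3.55·2.23)] = 0.03070·ln(21.84/8.017) = 0.03076 mol/L.
Then C_D = (C_{A0}−C_A) − C_U = 3.892 − 0.03076 = 3.862 mol/L.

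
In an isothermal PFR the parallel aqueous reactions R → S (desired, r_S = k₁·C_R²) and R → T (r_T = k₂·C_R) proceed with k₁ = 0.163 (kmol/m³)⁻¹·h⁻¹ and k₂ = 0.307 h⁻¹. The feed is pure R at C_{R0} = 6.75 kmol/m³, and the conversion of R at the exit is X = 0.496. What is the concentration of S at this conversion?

C_R = C_{R0}(1−X) = 3.402 kmol/m³.
Along a PFR/batch, dC_T/dC_R = −r_T/(r_S+r_T) = −k₂/(k₂+k₁·C_R).
Integrating from C_{R0} to C_R: C_T = (0.307/0.163)·ln[(0.307+0.163·6.75)/(0.307+0.163·3.40)] = 1.883·ln(1.407/0.8615) = 0.9242 kmol/m³.
Then C_S = (C_{R0}−C_R) − C_T = 3.348 − 0.9242 = 2.424 kmol/m³.

2.42 kmol/m³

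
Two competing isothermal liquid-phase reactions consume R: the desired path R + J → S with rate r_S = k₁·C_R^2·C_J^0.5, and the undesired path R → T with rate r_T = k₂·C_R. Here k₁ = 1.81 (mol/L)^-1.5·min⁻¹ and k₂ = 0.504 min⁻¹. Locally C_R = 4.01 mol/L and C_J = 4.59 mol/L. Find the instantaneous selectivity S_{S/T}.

S_{S/T} = r_S/r_T = (k₁·C_R^2·C_J^0.5)/(k₂·C_R) = (k₁/k₂)·C_R·C_J^0.5.
= (1.81×4.010^2×4.590^0.5) / (0.504×4.010) = 62.36/2.021 = 30.9.

30.9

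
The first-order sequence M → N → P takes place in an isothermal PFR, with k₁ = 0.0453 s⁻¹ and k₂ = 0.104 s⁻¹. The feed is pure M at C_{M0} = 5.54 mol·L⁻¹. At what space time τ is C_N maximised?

Setting dC_N/dτ = 0 gives τ_opt = ln(k₂/k₁)/(k₂−k₁).
= ln(0.104/0.0453)/(0.104−0.0453) = ln(2.296)/0.05870 = 0.8311/0.05870 = 14.2 s.

14.2 s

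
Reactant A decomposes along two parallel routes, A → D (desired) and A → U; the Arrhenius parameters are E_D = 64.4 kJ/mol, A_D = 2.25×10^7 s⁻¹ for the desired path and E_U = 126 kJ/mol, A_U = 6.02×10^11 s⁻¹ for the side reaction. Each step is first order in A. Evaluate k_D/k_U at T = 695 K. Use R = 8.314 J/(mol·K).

Since both paths have the same order in A, the concentration cancels and S_{D/U} = k_D/k_U = (A_D/A_U)·exp[(E_U−E_D)/(RT)].
(E_U−E_D)/(RT) = (126−64.4)×10³/(8.314×695) = 61600/5778 = 10.66.
k_D/k_U = (2.25×10^7/6.02×10^11)·exp(10.66) = 3.738×10^-5 × 42647 = 1.59.

1.59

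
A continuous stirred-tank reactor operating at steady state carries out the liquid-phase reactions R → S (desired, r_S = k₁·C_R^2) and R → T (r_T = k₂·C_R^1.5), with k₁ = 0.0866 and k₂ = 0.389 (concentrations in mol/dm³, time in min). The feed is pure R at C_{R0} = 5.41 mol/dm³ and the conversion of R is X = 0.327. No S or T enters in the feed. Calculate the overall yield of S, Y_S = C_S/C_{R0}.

0.0975

Exit C_R = C_{R0}(1−X) = 5.41×0.673 = 3.641 mol/dm³.
In a CSTR the entire volume is at exit conditions, so r_S = 0.0866×3.641^2 = 1.148 and r_T = 0.389×3.641^1.5 = 2.703.
Fraction of consumed R going to S: r_S/(r_S+r_T) = 0.2981.
C_S = 0.2981·C_{R0}·X = 0.2981×5.41×0.327 = 0.527 mol/dm³; Y_S = C_S/C_{R0} = 0.0975.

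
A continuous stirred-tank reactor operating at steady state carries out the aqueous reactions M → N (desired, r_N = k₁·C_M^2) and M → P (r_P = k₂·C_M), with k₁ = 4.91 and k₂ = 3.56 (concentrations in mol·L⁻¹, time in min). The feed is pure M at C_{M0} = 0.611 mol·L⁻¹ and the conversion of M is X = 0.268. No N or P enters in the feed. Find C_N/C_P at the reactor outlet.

Exit C_M = C_{M0}(1−X) = 0.611×0.732 = 0.4473 mol·L⁻¹.
A CSTR operates uniformly at the exit composition, giving r_N = 0.9822 and r_P = 1.592 (each k·C_M^n at C_M = 0.4473).
Overall selectivity = C_N/C_P = r_Nτ/(r_Pτ) = r_N/r_P = 0.617.

0.617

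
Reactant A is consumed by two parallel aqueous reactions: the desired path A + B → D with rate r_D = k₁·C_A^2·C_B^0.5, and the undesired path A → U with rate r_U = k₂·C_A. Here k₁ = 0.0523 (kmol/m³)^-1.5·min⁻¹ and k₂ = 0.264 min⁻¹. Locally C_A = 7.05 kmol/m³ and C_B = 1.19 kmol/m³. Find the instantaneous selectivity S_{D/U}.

S_{D/U} = r_D/r_U = (k₁·C_A^2·C_B^0.5)/(k₂·C_A) = (k₁/k₂)·C_A·C_B^0.5.
= (0.0523×7.050^2×1.190^0.5) / (0.264×7.050) = 2.836/1.861 = 1.52.
Since the desired path is higher order in A, keeping C_A high (PFR or concentrated feed) favours D.

1.52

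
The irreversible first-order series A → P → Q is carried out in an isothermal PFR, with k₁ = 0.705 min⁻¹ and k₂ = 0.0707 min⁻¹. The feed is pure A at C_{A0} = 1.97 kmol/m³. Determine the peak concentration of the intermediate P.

1.52 kmol/m³

Evaluating C_P at τ_opt = ln(k₂/k₁)/(k₂−k₁) gives C_{P,max}/C_{A0} = (k₁/k₂)^[k₂/(k₂−k₁)].
= (0.705/0.0707)^(0.0707/(0.0707−0.705)) = (9.972)^(-0.1115) = 0.7739.
C_{P,max} = 0.7739×1.97 = 1.52 kmol/m³.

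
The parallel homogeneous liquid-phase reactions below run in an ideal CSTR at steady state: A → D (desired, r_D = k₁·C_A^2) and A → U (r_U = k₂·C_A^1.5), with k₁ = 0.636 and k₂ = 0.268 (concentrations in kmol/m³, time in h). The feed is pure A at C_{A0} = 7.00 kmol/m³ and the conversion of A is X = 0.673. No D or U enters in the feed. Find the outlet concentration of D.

Exit C_A = C_{A0}(1−X) = 7.00×0.327 = 2.289 kmol/m³.
Rates in a CSTR are evaluated at the outlet concentration: r_D = 0.636×2.289^2 = 3.332, r_U = 0.268×2.289^1.5 = 0.9281.
Fraction of consumed A going to D: r_D/(r_D+r_U) = 0.7822.
C_D = 0.7822·C_{A0}·X = 0.7822×7.00×0.673 = 3.68 kmol/m³.

3.68 kmol/m³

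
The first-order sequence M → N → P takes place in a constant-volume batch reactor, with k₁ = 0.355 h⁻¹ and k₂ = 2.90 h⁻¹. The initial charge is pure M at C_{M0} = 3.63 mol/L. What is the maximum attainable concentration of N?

0.332 mol/L

Evaluating C_N at t_opt = ln(k₂/k₁)/(k₂−k₁) gives C_{N,max}/C_{M0} = (k₁/k₂)^[k₂/(k₂−k₁)].
= (0.355/2.90)^(2.90/(2.90−0.355)) = (0.1224)^(1.139) = 0.09133.
C_{N,max} = 0.09133×3.63 = 0.332 mol/L.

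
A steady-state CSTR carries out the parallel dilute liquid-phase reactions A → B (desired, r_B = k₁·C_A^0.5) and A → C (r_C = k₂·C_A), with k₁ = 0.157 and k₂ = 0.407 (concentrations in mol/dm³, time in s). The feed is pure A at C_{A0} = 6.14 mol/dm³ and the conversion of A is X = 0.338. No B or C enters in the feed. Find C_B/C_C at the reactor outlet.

Exit C_A = C_{A0}(1−X) = 6.14×0.662 = 4.065 mol/dm³.
In a CSTR the entire volume is at exit conditions, so r_B = 0.157×4.065^0.5 = 0.3165 and r_C = 0.407×4.065 = 1.654.
Overall selectivity = C_B/C_C = r_Bτ/(r_Cτ) = r_B/r_C = 0.191.

0.191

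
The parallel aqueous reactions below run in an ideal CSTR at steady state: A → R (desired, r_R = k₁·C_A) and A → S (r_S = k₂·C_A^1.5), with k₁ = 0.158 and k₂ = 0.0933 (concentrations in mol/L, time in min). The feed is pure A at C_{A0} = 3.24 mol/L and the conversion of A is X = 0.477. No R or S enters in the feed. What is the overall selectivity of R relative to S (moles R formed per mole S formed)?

Exit C_A = C_{A0}(1−X) = 3.24×0.523 = 1.695 mol/L.
In a CSTR the entire volume is at exit conditions, so r_R = 0.158×1.695 = 0.2677 and r_S = 0.0933×1.695^1.5 = 0.2058.
Overall selectivity = C_R/C_S = r_Rτ/(r_Sτ) = r_R/r_S = 1.30.

1.30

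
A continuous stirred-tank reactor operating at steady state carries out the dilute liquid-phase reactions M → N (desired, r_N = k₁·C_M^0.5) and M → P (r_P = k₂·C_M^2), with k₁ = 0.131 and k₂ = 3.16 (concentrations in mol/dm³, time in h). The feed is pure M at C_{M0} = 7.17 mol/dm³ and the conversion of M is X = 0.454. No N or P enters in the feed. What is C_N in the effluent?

Exit C_M = C_{M0}(1−X) = 7.17×0.546 = 3.915 mol/dm³.
A CSTR operates uniformly at the exit composition, giving r_N = 0.2592 and r_P = 48.43 (each k·C_M^n at C_M = 3.915).
Fraction of consumed M going to N: r_N/(r_N+r_P) = 0.005324.
C_N = 0.005324·C_{M0}·X = 0.005324×7.17×0.454 = 0.0173 mol/dm³.

0.0173 mol/dm³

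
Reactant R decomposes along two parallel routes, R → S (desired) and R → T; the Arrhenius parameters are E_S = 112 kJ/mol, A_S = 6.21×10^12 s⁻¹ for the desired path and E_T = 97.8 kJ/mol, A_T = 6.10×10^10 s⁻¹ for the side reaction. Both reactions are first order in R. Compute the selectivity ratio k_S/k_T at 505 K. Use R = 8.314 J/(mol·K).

With equal orders, S_{S/T} = k_S/k_T = (A_S/A_T)·exp[(E_T−E_S)/(RT)].
(E_T−E_S)/(RT) = (97.8−112)×10³/(8.314×505) = -14200/4199 = -3.382.
k_S/k_T = (6.21×10^12/6.10×10^10)·exp(-3.382) = 101.8 × 0.03398 = 3.46.
Since E_S > E_T, raising the temperature improves selectivity toward S.

3.46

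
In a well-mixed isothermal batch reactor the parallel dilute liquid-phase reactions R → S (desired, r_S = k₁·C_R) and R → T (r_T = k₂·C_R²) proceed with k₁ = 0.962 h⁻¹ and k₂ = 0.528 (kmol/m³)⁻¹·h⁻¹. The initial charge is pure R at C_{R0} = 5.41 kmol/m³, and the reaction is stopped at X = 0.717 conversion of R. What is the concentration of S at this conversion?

1.40 kmol/m³

C_R = C_{R0}(1−X) = 1.531 kmol/m³.
Along a PFR/batch, dC_S/dC_R = −r_S/(r_S+r_T) = −k₁/(k₁+k₂·C_R).
Integrating from C_{R0} to C_R: C_S = (0.962/0.528)·ln[(0.962+0.528·5.41)/(0.962+0.528·1.53)] = 1.822·ln(3.818/1.770) = 1.400 kmol/m³.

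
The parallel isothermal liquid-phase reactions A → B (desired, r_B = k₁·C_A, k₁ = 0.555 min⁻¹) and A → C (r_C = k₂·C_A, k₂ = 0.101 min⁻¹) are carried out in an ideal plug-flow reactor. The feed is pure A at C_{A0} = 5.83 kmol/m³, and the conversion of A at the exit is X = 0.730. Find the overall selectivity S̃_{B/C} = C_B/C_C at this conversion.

C_A = C_{A0}(1−X) = 1.574 kmol/m³.
Both paths are first order in A, so the instantaneous fraction to B is constant: dC_B/d(−C_A) = k₁/(k₁+k₂) = 0.8460.
C_B = 0.8460·(C_{A0}−C_A) = 0.8460×4.256 = 3.60 kmol/m³.
C_C = (C_{A0}−C_A)−C_B = 0.6553 kmol/m³; S̃_{B/C} = 3.601/0.6553 = 5.50.

5.50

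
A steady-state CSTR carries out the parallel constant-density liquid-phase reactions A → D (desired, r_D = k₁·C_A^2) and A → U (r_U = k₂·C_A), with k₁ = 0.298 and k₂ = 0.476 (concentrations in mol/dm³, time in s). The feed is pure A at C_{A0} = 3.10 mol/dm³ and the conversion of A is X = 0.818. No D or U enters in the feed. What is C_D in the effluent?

0.662 mol/dm³

Exit C_A = C_{A0}(1−X) = 3.10×0.182 = 0.5642 mol/dm³.
A CSTR operates uniformly at the exit composition, giving r_D = 0.09486 and r_U = 0.2686 (each k·C_A^n at C_A = 0.5642).
Fraction of consumed A going to D: r_D/(r_D+r_U) = 0.2610.
C_D = 0.2610·C_{A0}·X = 0.2610×3.10×0.818 = 0.662 mol/dm³.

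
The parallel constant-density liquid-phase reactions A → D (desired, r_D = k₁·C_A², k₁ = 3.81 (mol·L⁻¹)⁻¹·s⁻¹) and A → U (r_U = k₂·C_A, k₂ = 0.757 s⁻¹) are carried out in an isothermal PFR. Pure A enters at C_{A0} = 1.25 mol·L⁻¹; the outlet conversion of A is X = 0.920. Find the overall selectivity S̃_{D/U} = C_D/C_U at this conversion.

C_A = C_{A0}(1−X) = 0.10000 mol·L⁻¹.
Along a PFR/batch, dC_U/dC_A = −r_U/(r_D+r_U) = −k₂/(k₂+k₁·C_A).
Integrating from C_{A0} to C_A: C_U = (0.757/3.81)·ln[(0.757+3.81·1.25)/(0.757+3.81·0.1000)] = 0.1987·ln(5.519/1.138) = 0.3137 mol·L⁻¹.
Then C_D = (C_{A0}−C_A) − C_U = 1.150 − 0.3137 = 0.8363 mol·L⁻¹.
S̃_{D/U} = C_D/C_U = 0.8363/0.3137 = 2.67.

2.67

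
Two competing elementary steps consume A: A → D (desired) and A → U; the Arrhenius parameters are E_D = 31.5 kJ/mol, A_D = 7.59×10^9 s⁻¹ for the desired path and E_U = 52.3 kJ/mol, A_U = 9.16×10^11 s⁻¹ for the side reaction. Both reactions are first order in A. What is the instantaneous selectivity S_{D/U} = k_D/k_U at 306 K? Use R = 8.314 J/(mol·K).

29.4

With equal orders, S_{D/U} = k_D/k_U = (A_D/A_U)·exp[(E_U−E_D)/(RT)].
(E_U−E_D)/(RT) = (52.3−31.5)×10³/(8.314×306) = 20800/2544 = 8.176.
k_D/k_U = (7.59×10^9/9.16×10^11)·exp(8.176) = 0.008286 × 3554 = 29.4.
Since E_D < E_U, lowering the temperature improves selectivity toward D.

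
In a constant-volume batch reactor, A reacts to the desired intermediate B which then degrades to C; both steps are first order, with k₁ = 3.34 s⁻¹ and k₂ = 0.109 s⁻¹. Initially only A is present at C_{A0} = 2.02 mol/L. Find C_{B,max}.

At the optimum, C_{B,max}/C_{A0} = (k₁/k₂)^[k₂/(k₂−k₁)].
= (3.34/0.109)^(0.109/(0.109−3.34)) = (30.64)^(-0.03374) = 0.8910.
C_{B,max} = 0.8910×2.02 = 1.80 mol/L.

1.80 mol/L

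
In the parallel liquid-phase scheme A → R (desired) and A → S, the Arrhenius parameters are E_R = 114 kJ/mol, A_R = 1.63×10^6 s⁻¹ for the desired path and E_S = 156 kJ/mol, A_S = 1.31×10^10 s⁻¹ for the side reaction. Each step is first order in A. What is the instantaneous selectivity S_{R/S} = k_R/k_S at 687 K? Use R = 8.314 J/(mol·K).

0.194

Since both paths have the same order in A, the concentration cancels and S_{R/S} = k_R/k_S = (A_R/A_S)·exp[(E_S−E_R)/(RT)].
(E_S−E_R)/(RT) = (156−114)×10³/(8.314×687) = 42000/5712 = 7.353.
k_R/k_S = (1.63×10^6/1.31×10^10)·exp(7.353) = 1.244×10^-4 × 1561 = 0.194.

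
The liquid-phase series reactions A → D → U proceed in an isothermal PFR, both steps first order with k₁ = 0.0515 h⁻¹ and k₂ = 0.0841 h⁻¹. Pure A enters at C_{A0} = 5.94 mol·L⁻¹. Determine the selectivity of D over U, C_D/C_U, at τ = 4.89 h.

The intermediate concentration in a first-order A→B→C sequence is C_D = k₁C_{A0}(e^(−k₁τ) − e^(−k₂τ))/(k₂−k₁).
e^(−k₁τ) = e^(−0.0515×4.89) = e^(−0.2518) = 0.7774; e^(−k₂τ) = e^(−0.4112) = 0.6628.
C_D = 0.0515×5.94/(0.0841−0.0515) × (0.7774−0.6628) = 9.384×0.1146 = 1.075 mol·L⁻¹.
C_A = C_{A0}e^(−k₁τ) = 4.618 mol·L⁻¹, so C_U = C_{A0}−C_A−C_D = 0.2475 mol·L⁻¹; C_D/C_U = 4.34.

4.34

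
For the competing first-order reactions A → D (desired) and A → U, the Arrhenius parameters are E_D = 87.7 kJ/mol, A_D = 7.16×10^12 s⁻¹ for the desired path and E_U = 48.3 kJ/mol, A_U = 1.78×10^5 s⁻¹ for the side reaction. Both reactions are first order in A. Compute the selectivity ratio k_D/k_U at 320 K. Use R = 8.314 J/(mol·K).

14.9

With equal orders, S_{D/U} = k_D/k_U = (A_D/A_U)·exp[(E_U−E_D)/(RT)].
(E_U−E_D)/(RT) = (48.3−87.7)×10³/(8.314×320) = -39400/2660 = -14.81.
k_D/k_U = (7.16×10^12/1.78×10^5)·exp(-14.81) = 4.022×10^7 × 3.701×10^-7 = 14.9.
Since E_D > E_U, raising the temperature improves selectivity toward D.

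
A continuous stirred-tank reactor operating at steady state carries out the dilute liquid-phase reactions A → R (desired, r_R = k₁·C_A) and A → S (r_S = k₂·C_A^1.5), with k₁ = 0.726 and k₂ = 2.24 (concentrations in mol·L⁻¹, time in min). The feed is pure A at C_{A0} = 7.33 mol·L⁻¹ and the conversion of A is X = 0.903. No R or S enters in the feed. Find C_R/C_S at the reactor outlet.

Exit C_A = C_{A0}(1−X) = 7.33×0.0970 = 0.7110 mol·L⁻¹.
A CSTR operates uniformly at the exit composition, giving r_R = 0.5162 and r_S = 1.343 (each k·C_A^n at C_A = 0.7110).
Overall selectivity = C_R/C_S = r_Rτ/(r_Sτ) = r_R/r_S = 0.384.

0.384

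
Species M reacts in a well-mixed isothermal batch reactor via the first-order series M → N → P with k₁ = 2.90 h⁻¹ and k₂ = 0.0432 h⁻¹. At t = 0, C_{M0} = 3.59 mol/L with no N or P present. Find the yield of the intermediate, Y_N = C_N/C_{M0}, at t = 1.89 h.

Solving the coupled first-order balances gives C_N(t) = [k₁/(k₂−k₁)]·C_{M0}·(e^(−k₁t) − e^(−k₂t)).
e^(−k₁t) = e^(−2.90×1.89) = e^(−5.481) = 0.004165; e^(−k₂t) = e^(−0.08165) = 0.9216.
C_N = 2.90×3.59/(0.0432−2.90) × (0.004165−0.9216) = (-3.644)×(-0.9174) = 3.343 mol/L.
Y_N = C_N/C_{M0} = 3.343/3.59 = 0.931.

0.931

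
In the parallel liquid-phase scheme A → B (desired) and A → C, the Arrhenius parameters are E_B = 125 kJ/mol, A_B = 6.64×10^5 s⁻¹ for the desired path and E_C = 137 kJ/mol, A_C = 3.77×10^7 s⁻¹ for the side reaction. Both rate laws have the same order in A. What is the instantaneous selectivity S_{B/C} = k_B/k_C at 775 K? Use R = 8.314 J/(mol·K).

With equal orders, S_{B/C} = k_B/k_C = (A_B/A_C)·exp[(E_C−E_B)/(RT)].
(E_C−E_B)/(RT) = (137−125)×10³/(8.314×775) = 12000/6443 = 1.862.
k_B/k_C = (6.64×10^5/3.77×10^7)·exp(1.862) = 0.01761 × 6.439 = 0.113.
Since E_B < E_C, lowering the temperature improves selectivity toward B.

0.113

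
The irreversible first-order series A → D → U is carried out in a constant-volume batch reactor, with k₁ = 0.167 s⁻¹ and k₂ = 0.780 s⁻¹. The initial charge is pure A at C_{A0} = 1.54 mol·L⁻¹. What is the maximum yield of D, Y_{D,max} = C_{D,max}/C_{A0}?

0.141

Evaluating C_D at t_opt = ln(k₂/k₁)/(k₂−k₁) gives C_{D,max}/C_{A0} = (k₁/k₂)^[k₂/(k₂−k₁)].
= (0.167/0.780)^(0.780/(0.780−0.167)) = (0.2141)^(1.272) = 0.1407.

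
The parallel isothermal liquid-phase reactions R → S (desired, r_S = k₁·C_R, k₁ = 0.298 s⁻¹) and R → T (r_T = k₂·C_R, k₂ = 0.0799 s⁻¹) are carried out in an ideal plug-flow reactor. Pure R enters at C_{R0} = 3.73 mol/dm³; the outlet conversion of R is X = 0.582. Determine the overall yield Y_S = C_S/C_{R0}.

0.459

C_R = C_{R0}(1−X) = 1.559 mol/dm³.
Both paths are first order in R, so the instantaneous fraction to S is constant: dC_S/d(−C_R) = k₁/(k₁+k₂) = 0.7886.
C_S = 0.7886·(C_{R0}−C_R) = 0.7886×2.171 = 1.71 mol/dm³.
Y_S = C_S/C_{R0} = 1.712/3.73 = 0.459.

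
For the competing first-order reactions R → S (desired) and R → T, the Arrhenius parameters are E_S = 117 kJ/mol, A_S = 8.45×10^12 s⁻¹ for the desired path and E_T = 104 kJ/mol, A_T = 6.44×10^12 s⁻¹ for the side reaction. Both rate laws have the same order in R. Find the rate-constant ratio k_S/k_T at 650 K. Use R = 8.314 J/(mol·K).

0.118

With equal orders, S_{S/T} = k_S/k_T = (A_S/A_T)·exp[(E_T−E_S)/(RT)].
(E_T−E_S)/(RT) = (104−117)×10³/(8.314×650) = -13000/5404 = -2.406.
k_S/k_T = (8.45×10^12/6.44×10^12)·exp(-2.406) = 1.312 × 0.09021 = 0.118.
Since E_S > E_T, raising the temperature improves selectivity toward S.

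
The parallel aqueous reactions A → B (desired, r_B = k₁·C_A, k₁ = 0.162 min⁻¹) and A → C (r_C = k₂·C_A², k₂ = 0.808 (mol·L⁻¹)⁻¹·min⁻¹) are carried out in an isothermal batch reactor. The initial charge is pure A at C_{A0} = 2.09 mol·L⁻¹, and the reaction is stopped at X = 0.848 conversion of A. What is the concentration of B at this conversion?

C_A = C_{A0}(1−X) = 0.3177 mol·L⁻¹.
Along a PFR/batch, dC_B/dC_A = −r_B/(r_B+r_C) = −k₁/(k₁+k₂·C_A).
Integrating from C_{A0} to C_A: C_B = (0.162/0.808)·ln[(0.162+0.808·2.09)/(0.162+0.808·0.318)] = 0.2005·ln(1.851/0.4187) = 0.2980 mol·L⁻¹.

0.298 mol·L⁻¹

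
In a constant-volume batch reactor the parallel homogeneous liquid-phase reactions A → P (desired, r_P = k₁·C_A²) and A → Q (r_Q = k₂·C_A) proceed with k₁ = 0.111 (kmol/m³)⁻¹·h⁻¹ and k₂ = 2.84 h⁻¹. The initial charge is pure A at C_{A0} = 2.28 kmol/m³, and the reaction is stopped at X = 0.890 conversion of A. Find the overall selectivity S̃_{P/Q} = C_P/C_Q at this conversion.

0.0490

C_A = C_{A0}(1−X) = 0.2508 kmol/m³.
Along a PFR/batch, dC_Q/dC_A = −r_Q/(r_P+r_Q) = −k₂/(k₂+k₁·C_A).
Integrating from C_{A0} to C_A: C_Q = (2.84/0.111)·ln[(2.84+0.111·2.28)/(2.84+0.111·0.251)] = 25.59·ln(3.093/2.868) = 1.934 kmol/m³.
Then C_P = (C_{A0}−C_A) − C_Q = 2.029 − 1.934 = 0.09471 kmol/m³.
S̃_{P/Q} = C_P/C_Q = 0.09471/1.934 = 0.0490.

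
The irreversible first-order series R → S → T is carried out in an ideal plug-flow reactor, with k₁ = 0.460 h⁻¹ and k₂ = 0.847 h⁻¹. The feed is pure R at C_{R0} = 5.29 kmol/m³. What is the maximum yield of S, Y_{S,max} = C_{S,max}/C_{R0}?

0.263

For a first-order series the maximum intermediate yield is C_{S,max}/C_{R0} = (k₁/k₂)^[k₂/(k₂−k₁)].
= (0.460/0.847)^(0.847/(0.847−0.460)) = (0.5431)^(2.189) = 0.2629.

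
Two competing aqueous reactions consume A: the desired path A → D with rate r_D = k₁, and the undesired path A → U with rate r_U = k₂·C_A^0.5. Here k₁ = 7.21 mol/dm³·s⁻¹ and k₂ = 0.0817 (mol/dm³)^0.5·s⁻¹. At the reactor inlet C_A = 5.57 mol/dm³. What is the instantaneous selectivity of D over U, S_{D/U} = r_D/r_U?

S_{D/U} = r_D/r_U = (k₁)/(k₂·C_A^0.5) = (k₁/k₂)·C_A^-0.5.
= (7.21) / (0.0817×5.570^0.5) = 7.210/0.1928 = 37.4.
The undesired path is higher order in A, so low C_A (CSTR or dilute feed) favours D.

37.4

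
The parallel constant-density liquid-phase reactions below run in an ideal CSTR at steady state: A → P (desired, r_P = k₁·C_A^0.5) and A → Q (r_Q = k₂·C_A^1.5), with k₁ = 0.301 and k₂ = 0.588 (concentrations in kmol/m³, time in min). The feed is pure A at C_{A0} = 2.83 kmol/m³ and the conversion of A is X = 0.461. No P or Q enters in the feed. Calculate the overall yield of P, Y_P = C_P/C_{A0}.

Exit C_A = C_{A0}(1−X) = 2.83×0.539 = 1.525 kmol/m³.
In a CSTR the entire volume is at exit conditions, so r_P = 0.301×1.525^0.5 = 0.3718 and r_Q = 0.588×1.525^1.5 = 1.108.
Fraction of consumed A going to P: r_P/(r_P+r_Q) = 0.2513.
C_P = 0.2513·C_{A0}·X = 0.2513×2.83×0.461 = 0.328 kmol/m³; Y_P = C_P/C_{A0} = 0.116.

0.116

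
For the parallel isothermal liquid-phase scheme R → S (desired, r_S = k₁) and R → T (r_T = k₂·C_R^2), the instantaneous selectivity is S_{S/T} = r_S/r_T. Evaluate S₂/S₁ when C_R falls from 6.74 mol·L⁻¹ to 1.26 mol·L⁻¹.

28.6

S_{S/T} = (k₁/k₂)·C_R^-2, so S₂/S₁ = (C_{R,2}/C_{R,1})^-2.
= (1.26/6.74)^(-2) = (0.1869)^(-2) = 28.6.
Selectivity toward S rises as C_R falls — low-concentration operation is favoured.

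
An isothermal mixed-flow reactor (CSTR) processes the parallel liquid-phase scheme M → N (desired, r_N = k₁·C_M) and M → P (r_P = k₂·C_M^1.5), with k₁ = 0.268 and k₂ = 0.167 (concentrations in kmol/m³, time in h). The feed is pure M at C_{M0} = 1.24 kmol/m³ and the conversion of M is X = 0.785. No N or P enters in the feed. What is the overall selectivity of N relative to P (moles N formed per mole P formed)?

3.11

Exit C_M = C_{M0}(1−X) = 1.24×0.215 = 0.2666 kmol/m³.
In a CSTR the entire volume is at exit conditions, so r_N = 0.268×0.2666 = 0.07145 and r_P = 0.167×0.2666^1.5 = 0.02299.
Overall selectivity = C_N/C_P = r_Nτ/(r_Pτ) = r_N/r_P = 3.11.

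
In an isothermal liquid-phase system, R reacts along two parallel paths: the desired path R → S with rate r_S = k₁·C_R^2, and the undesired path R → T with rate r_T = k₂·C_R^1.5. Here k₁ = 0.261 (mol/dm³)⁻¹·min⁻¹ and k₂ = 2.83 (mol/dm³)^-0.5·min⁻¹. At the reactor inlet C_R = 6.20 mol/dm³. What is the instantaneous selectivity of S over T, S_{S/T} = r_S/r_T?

S_{S/T} = r_S/r_T = (k₁·C_R^2)/(k₂·C_R^1.5) = (k₁/k₂)·C_R^0.5.
= (0.261×6.200^2) / (2.83×6.200^1.5) = 10.03/43.69 = 0.230.
Since the desired path is higher order in R, keeping C_R high (PFR or concentrated feed) favours S.

0.230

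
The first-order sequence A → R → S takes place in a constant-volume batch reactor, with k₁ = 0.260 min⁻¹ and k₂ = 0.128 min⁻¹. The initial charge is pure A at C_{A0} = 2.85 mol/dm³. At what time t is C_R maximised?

The intermediate peaks when r₁ = r₂, i.e. k₁e^(−k₁t) = k₂e^(−k₂t), giving t_opt = ln(k₂/k₁)/(k₂−k₁).
= ln(0.128/0.260)/(0.128−0.260) = ln(0.4923)/-0.1320 = -0.7087/-0.1320 = 5.37 min.

5.37 min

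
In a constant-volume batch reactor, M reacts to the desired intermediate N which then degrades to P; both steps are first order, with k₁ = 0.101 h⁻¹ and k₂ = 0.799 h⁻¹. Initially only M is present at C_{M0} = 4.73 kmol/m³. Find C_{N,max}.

At the optimum, C_{N,max}/C_{M0} = (k₁/k₂)^[k₂/(k₂−k₁)].
= (0.101/0.799)^(0.799/(0.799−0.101)) = (0.1264)^(1.145) = 0.09371.
C_{N,max} = 0.09371×4.73 = 0.443 kmol/m³.

0.443 kmol/m³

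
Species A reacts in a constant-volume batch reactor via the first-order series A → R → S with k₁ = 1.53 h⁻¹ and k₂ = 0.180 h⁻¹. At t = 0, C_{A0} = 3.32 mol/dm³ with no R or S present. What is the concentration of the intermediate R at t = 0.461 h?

1.60 mol/dm³

Solving the coupled first-order balances gives C_R(t) = [k₁/(k₂−k₁)]·C_{A0}·(e^(−k₁t) − e^(−k₂t)).
e^(−k₁t) = e^(−1.53×0.461) = e^(−0.7053) = 0.4939; e^(−k₂t) = e^(−0.08298) = 0.9204.
C_R = 1.53×3.32/(0.180−1.53) × (0.4939−0.9204) = (-3.763)×(-0.4264) = 1.604 mol/dm³.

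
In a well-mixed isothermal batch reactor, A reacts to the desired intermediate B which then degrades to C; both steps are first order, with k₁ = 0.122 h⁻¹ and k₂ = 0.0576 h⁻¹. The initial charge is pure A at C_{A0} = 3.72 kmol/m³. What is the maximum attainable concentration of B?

At the optimum, C_{B,max}/C_{A0} = (k₁/k₂)^[k₂/(k₂−k₁)].
= (0.122/0.0576)^(0.0576/(0.0576−0.122)) = (2.118)^(-0.8944) = 0.5111.
C_{B,max} = 0.5111×3.72 = 1.90 kmol/m³.

1.90 kmol/m³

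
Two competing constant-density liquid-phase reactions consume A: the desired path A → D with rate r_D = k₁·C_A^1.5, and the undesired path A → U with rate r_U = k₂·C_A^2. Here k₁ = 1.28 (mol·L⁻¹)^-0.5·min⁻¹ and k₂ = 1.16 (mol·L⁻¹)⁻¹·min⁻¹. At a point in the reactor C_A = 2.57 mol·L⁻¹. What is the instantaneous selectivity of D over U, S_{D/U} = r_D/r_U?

S_{D/U} = r_D/r_U = (k₁·C_A^1.5)/(k₂·C_A^2) = (k₁/k₂)·C_A^-0.5.
= (1.28×2.570^1.5) / (1.16×2.570^2) = 5.274/7.662 = 0.688.

0.688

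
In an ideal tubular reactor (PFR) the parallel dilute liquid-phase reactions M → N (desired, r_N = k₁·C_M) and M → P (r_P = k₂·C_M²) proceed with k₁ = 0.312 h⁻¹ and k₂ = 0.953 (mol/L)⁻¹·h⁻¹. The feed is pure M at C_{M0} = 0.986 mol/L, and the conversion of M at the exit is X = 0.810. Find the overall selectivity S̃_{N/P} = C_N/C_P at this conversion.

0.623

C_M = C_{M0}(1−X) = 0.1873 mol/L.
Along a PFR/batch, dC_N/dC_M = −r_N/(r_N+r_P) = −k₁/(k₁+k₂·C_M).
Integrating from C_{M0} to C_M: C_N = (0.312/0.953)·ln[(0.312+0.953·0.986)/(0.312+0.953·0.187)] = 0.3274·ln(1.252/0.4905) = 0.3067 mol/L.
C_P = (C_{M0}−C_M)−C_N = 0.4920 mol/L; S̃_{N/P} = 0.3067/0.4920 = 0.623.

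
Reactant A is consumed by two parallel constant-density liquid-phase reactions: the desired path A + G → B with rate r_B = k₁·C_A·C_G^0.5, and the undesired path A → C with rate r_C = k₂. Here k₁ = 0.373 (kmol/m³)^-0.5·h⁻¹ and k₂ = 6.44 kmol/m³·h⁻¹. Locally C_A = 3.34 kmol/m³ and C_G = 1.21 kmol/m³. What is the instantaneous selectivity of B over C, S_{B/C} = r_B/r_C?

S_{B/C} = r_B/r_C = (k₁·C_A·C_G^0.5)/(k₂) = (k₁/k₂)·C_A·C_G^0.5.
= (0.373×3.340×1.210^0.5) / (6.44) = 1.370/6.440 = 0.213.
Since the desired path is higher order in A, keeping C_A high (PFR or concentrated feed) favours B.

0.213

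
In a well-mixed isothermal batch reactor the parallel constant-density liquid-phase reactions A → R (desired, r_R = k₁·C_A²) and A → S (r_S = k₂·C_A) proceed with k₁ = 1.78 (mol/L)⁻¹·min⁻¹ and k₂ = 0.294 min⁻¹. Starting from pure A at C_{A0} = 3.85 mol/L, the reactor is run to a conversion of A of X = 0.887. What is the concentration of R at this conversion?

C_A = C_{A0}(1−X) = 0.4350 mol/L.
Along a PFR/batch, dC_S/dC_A = −r_S/(r_R+r_S) = −k₂/(k₂+k₁·C_A).
Integrating from C_{A0} to C_A: C_S = (0.294/1.78)·ln[(0.294+1.78·3.85)/(0.294+1.78·0.435)] = 0.1652·ln(7.147/1.068) = 0.3139 mol/L.
Then C_R = (C_{A0}−C_A) − C_S = 3.415 − 0.3139 = 3.101 mol/L.

3.10 mol/L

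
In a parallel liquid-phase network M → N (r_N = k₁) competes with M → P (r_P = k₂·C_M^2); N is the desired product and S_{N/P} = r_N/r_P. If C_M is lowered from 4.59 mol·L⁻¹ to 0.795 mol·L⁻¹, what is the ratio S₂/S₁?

33.3

S_{N/P} = (k₁/k₂)·C_M^-2, so S₂/S₁ = (C_{M,2}/C_{M,1})^-2.
= (0.795/4.59)^(-2) = (0.1732)^(-2) = 33.3.
Selectivity toward N rises as C_M falls — low-concentration operation is favoured.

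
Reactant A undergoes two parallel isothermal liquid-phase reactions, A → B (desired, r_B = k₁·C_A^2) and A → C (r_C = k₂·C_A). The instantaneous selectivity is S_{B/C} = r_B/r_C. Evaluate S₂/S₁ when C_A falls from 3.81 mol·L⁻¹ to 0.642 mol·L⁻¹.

0.169

S_{B/C} = (k₁/k₂)·C_A, so S₂/S₁ = (C_{A,2}/C_{A,1}).
= 0.642/3.81 = 0.169.
Selectivity toward B falls as C_A falls — high-concentration operation is favoured.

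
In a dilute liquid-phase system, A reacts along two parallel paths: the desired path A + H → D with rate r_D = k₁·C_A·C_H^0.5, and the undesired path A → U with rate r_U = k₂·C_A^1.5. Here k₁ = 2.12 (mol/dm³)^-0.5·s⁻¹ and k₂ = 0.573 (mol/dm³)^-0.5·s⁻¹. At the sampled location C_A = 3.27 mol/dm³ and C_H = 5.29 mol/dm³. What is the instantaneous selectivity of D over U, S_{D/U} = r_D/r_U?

4.71

S_{D/U} = r_D/r_U = (k₁·C_A·C_H^0.5)/(k₂·C_A^1.5) = (k₁/k₂)·C_A^-0.5·C_H^0.5.
= (2.12×3.270×5.290^0.5) / (0.573×3.270^1.5) = 15.94/3.388 = 4.71.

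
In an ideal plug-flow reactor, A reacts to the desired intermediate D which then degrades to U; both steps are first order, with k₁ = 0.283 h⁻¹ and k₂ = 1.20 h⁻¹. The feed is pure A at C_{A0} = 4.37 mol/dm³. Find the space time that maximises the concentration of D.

Setting dC_D/dτ = 0 gives τ_opt = ln(k₂/k₁)/(k₂−k₁).
= ln(1.20/0.283)/(1.20−0.283) = ln(4.240)/0.9170 = 1.445/0.9170 = 1.58 h.

1.58 h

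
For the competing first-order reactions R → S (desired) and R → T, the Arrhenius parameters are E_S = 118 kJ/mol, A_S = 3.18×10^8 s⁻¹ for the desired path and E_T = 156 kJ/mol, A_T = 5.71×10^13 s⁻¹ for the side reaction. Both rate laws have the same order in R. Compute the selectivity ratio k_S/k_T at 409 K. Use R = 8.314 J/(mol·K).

0.397

With equal orders, S_{S/T} = k_S/k_T = (A_S/A_T)·exp[(E_T−E_S)/(RT)].
(E_T−E_S)/(RT) = (156−118)×10³/(8.314×409) = 38000/3400 = 11.18.
k_S/k_T = (3.18×10^8/5.71×10^13)·exp(11.18) = 5.569×10^-6 × 71330 = 0.397.
Since E_S < E_T, lowering the temperature improves selectivity toward S.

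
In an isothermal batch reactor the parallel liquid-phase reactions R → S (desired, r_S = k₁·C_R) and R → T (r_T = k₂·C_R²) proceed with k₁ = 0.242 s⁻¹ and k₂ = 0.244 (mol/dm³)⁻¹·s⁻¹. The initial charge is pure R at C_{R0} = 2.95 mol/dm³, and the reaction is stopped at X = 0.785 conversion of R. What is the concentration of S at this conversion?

0.878 mol/dm³

C_R = C_{R0}(1−X) = 0.6342 mol/dm³.
Along a PFR/batch, dC_S/dC_R = −r_S/(r_S+r_T) = −k₁/(k₁+k₂·C_R).
Integrating from C_{R0} to C_R: C_S = (0.242/0.244)·ln[(0.242+0.244·2.95)/(0.242+0.244·0.634)] = 0.9918·ln(0.9618/0.3968) = 0.8782 mol/dm³.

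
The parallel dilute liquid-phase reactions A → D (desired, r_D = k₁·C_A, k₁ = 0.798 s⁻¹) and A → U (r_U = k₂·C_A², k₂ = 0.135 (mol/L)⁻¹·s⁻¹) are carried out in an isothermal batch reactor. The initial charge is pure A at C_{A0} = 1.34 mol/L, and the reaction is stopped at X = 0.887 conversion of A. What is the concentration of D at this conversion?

C_A = C_{A0}(1−X) = 0.1514 mol/L.
Along a PFR/batch, dC_D/dC_A = −r_D/(r_D+r_U) = −k₁/(k₁+k₂·C_A).
Integrating from C_{A0} to C_A: C_D = (0.798/0.135)·ln[(0.798+0.135·1.34)/(0.798+0.135·0.151)] = 5.911·ln(0.9789/0.8184) = 1.058 mol/L.

1.06 mol/L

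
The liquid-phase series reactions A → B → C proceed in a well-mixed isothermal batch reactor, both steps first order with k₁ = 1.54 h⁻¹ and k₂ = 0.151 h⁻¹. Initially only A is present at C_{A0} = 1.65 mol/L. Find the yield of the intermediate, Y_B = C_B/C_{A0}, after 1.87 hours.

The intermediate concentration in a first-order A→B→C sequence is C_B = k₁C_{A0}(e^(−k₁t) − e^(−k₂t))/(k₂−k₁).
e^(−k₁t) = e^(−1.54×1.87) = e^(−2.880) = 0.05615; e^(−k₂t) = e^(−0.2824) = 0.7540.
C_B = 1.54×1.65/(0.151−1.54) × (0.05615−0.7540) = (-1.829)×(-0.6978) = 1.277 mol/L.
Y_B = C_B/C_{A0} = 1.277/1.65 = 0.774.

0.774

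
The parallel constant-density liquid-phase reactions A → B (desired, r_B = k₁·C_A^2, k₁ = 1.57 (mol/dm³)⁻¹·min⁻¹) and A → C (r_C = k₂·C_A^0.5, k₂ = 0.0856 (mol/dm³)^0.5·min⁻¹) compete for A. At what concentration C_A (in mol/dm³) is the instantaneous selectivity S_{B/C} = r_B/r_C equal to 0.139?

0.0386 mol/dm³

S_{B/C} = (k₁/k₂)·C_A^1.5 ⇒ C_A = (S·k₂/k₁)^(1/1.5).
= (0.139×0.0856/1.57)^(0.6667) = (0.007579)^(0.6667) = 0.0386 mol/dm³.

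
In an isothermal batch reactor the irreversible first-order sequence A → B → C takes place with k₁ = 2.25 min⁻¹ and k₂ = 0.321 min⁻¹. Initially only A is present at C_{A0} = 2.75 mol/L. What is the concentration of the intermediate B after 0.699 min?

1.90 mol/L

The intermediate concentration in a first-order A→B→C sequence is C_B = k₁C_{A0}(e^(−k₁t) − e^(−k₂t))/(k₂−k₁).
e^(−k₁t) = e^(−2.25×0.699) = e^(−1.573) = 0.2075; e^(−k₂t) = e^(−0.2244) = 0.7990.
C_B = 2.25×2.75/(0.321−2.25) × (0.2075−0.7990) = (-3.208)×(-0.5915) = 1.897 mol/L.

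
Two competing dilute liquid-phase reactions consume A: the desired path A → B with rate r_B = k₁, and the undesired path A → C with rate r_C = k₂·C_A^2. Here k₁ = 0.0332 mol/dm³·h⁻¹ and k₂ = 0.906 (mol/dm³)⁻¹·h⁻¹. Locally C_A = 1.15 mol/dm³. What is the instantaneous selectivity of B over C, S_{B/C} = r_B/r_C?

0.0277

S_{B/C} = r_B/r_C = (k₁)/(k₂·C_A^2) = (k₁/k₂)·C_A^-2.
= (0.0332) / (0.906×1.150^2) = 0.03320/1.198 = 0.0277.
The undesired path is higher order in A, so low C_A (CSTR or dilute feed) favours B.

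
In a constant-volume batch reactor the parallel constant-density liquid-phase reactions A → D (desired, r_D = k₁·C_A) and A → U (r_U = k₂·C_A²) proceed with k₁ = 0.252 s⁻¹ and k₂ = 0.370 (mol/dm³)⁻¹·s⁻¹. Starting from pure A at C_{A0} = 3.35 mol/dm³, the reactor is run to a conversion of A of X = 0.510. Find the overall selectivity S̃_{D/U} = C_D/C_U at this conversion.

0.282

C_A = C_{A0}(1−X) = 1.641 mol/dm³.
Along a PFR/batch, dC_D/dC_A = −r_D/(r_D+r_U) = −k₁/(k₁+k₂·C_A).
Integrating from C_{A0} to C_A: C_D = (0.252/0.370)·ln[(0.252+0.370·3.35)/(0.252+0.370·1.64)] = 0.6811·ln(1.492/0.8594) = 0.3755 mol/dm³.
C_U = (C_{A0}−C_A)−C_D = 1.333 mol/dm³; S̃_{D/U} = 0.3755/1.333 = 0.282.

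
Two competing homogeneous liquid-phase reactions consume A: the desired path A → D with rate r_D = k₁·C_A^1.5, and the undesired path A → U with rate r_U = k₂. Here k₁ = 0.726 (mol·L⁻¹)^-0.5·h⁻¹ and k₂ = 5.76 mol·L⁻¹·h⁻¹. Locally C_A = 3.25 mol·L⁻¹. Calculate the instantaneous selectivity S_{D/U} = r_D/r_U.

S_{D/U} = r_D/r_U = (k₁·C_A^1.5)/(k₂) = (k₁/k₂)·C_A^1.5.
= (0.726×3.250^1.5) / (5.76) = 4.254/5.760 = 0.738.
Since the desired path is higher order in A, keeping C_A high (PFR or concentrated feed) favours D.

0.738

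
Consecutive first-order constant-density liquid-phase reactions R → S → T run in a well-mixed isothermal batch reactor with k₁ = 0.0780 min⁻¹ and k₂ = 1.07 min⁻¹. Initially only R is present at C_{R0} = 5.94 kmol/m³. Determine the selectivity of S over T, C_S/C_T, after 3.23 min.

0.357

Solving the coupled first-order balances gives C_S(t) = [k₁/(k₂−k₁)]·C_{R0}·(e^(−k₁t) − e^(−k₂t)).
e^(−k₁t) = e^(−0.0780×3.23) = e^(−0.2519) = 0.7773; e^(−k₂t) = e^(−3.456) = 0.03155.
C_S = 0.0780×5.94/(1.07−0.0780) × (0.7773−0.03155) = 0.4671×0.7457 = 0.3483 kmol/m³.
C_R = C_{R0}e^(−k₁t) = 4.617 kmol/m³, so C_T = C_{R0}−C_R−C_S = 0.9746 kmol/m³; C_S/C_T = 0.357.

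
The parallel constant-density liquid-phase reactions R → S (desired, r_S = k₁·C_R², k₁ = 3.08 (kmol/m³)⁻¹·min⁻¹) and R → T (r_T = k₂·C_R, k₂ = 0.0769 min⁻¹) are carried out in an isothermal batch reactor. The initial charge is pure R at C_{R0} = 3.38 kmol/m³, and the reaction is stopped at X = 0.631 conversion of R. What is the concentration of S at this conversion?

C_R = C_{R0}(1−X) = 1.247 kmol/m³.
Along a PFR/batch, dC_T/dC_R = −r_T/(r_S+r_T) = −k₂/(k₂+k₁·C_R).
Integrating from C_{R0} to C_R: C_T = (0.0769/3.08)·ln[(0.0769+3.08·3.38)/(0.0769+3.08·1.25)] = 0.02497·ln(10.49/3.918) = 0.02458 kmol/m³.
Then C_S = (C_{R0}−C_R) − C_T = 2.133 − 0.02458 = 2.108 kmol/m³.

2.11 kmol/m³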